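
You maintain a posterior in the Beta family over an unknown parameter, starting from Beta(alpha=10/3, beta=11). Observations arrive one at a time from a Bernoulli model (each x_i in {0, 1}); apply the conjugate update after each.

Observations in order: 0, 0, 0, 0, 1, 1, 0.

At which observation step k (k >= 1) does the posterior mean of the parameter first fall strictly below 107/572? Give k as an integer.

k = 4

obs 1: x=0 → posterior Beta(10/3, 12)
obs 2: x=0 → posterior Beta(10/3, 13)
obs 3: x=0 → posterior Beta(10/3, 14)
obs 4: x=0 → posterior Beta(10/3, 15)
obs 5: x=1 → posterior Beta(13/3, 15)
obs 6: x=1 → posterior Beta(16/3, 15)
obs 7: x=0 → posterior Beta(16/3, 16)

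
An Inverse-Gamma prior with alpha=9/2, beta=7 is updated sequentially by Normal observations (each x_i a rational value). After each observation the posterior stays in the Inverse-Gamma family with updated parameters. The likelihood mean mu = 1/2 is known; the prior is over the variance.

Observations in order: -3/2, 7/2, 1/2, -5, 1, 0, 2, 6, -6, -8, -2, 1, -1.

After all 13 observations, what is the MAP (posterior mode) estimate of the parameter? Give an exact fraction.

obs 1: x=-3/2 → posterior Inverse-Gamma(5, 9)
obs 2: x=7/2 → posterior Inverse-Gamma(11/2, 27/2)
obs 3: x=1/2 → posterior Inverse-Gamma(6, 27/2)
obs 4: x=-5 → posterior Inverse-Gamma(13/2, 229/8)
obs 5: x=1 → posterior Inverse-Gamma(7, 115/4)
obs 6: x=0 → posterior Inverse-Gamma(15/2, 231/8)
obs 7: x=2 → posterior Inverse-Gamma(8, 30)
obs 8: x=6 → posterior Inverse-Gamma(17/2, 361/8)
obs 9: x=-6 → posterior Inverse-Gamma(9, 265/4)
obs 10: x=-8 → posterior Inverse-Gamma(19/2, 819/8)
obs 11: x=-2 → posterior Inverse-Gamma(10, 211/2)
obs 12: x=1 → posterior Inverse-Gamma(21/2, 845/8)
obs 13: x=-1 → posterior Inverse-Gamma(11, 427/4)

427/48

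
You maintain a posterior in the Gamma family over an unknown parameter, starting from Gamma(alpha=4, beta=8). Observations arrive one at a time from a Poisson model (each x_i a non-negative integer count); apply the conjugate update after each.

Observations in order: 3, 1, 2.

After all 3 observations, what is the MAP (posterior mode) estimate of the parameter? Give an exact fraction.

9/11

obs 1: x=3 → posterior Gamma(7, 9)
obs 2: x=1 → posterior Gamma(8, 10)
obs 3: x=2 → posterior Gamma(10, 11)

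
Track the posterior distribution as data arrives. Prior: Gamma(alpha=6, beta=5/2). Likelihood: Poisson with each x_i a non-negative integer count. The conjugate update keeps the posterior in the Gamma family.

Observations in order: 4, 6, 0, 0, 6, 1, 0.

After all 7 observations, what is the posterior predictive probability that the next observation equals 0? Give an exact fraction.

obs 1: x=4 → posterior Gamma(10, 7/2)
obs 2: x=6 → posterior Gamma(16, 9/2)
obs 3: x=0 → posterior Gamma(16, 11/2)
obs 4: x=0 → posterior Gamma(16, 13/2)
obs 5: x=6 → posterior Gamma(22, 15/2)
obs 6: x=1 → posterior Gamma(23, 17/2)
obs 7: x=0 → posterior Gamma(23, 19/2)

257829627945307727248226067259/2576580875108218291929075869661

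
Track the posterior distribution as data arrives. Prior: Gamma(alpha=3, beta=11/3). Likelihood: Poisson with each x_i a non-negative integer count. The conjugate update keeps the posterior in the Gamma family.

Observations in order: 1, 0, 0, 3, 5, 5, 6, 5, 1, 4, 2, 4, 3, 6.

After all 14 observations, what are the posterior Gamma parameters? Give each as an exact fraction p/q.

alpha=48, beta=53/3

obs 1: x=1 → posterior Gamma(4, 14/3)
obs 2: x=0 → posterior Gamma(4, 17/3)
obs 3: x=0 → posterior Gamma(4, 20/3)
obs 4: x=3 → posterior Gamma(7, 23/3)
obs 5: x=5 → posterior Gamma(12, 26/3)
obs 6: x=5 → posterior Gamma(17, 29/3)
obs 7: x=6 → posterior Gamma(23, 32/3)
obs 8: x=5 → posterior Gamma(28, 35/3)
obs 9: x=1 → posterior Gamma(29, 38/3)
obs 10: x=4 → posterior Gamma(33, 41/3)
obs 11: x=2 → posterior Gamma(35, 44/3)
obs 12: x=4 → posterior Gamma(39, 47/3)
obs 13: x=3 → posterior Gamma(42, 50/3)
obs 14: x=6 → posterior Gamma(48, 53/3)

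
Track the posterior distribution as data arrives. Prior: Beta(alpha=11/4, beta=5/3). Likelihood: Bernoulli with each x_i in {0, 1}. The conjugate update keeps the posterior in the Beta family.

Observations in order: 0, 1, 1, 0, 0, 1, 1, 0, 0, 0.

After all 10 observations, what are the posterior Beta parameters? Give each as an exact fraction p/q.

obs 1: x=0 → posterior Beta(11/4, 8/3)
obs 2: x=1 → posterior Beta(15/4, 8/3)
obs 3: x=1 → posterior Beta(19/4, 8/3)
obs 4: x=0 → posterior Beta(19/4, 11/3)
obs 5: x=0 → posterior Beta(19/4, 14/3)
obs 6: x=1 → posterior Beta(23/4, 14/3)
obs 7: x=1 → posterior Beta(27/4, 14/3)
obs 8: x=0 → posterior Beta(27/4, 17/3)
obs 9: x=0 → posterior Beta(27/4, 20/3)
obs 10: x=0 → posterior Beta(27/4, 23/3)

alpha=27/4, beta=23/3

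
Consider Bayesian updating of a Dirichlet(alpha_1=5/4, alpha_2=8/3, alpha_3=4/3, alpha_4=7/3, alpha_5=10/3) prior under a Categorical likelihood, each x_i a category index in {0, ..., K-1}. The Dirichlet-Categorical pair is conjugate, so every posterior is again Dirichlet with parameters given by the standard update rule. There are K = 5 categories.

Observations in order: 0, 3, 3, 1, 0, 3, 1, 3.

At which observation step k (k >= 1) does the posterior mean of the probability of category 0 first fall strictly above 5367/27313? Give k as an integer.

obs 1: x=0 → posterior Dirichlet(9/4, 8/3, 4/3, 7/3, 10/3)
obs 2: x=3 → posterior Dirichlet(9/4, 8/3, 4/3, 10/3, 10/3)
obs 3: x=3 → posterior Dirichlet(9/4, 8/3, 4/3, 13/3, 10/3)
obs 4: x=1 → posterior Dirichlet(9/4, 11/3, 4/3, 13/3, 10/3)
obs 5: x=0 → posterior Dirichlet(13/4, 11/3, 4/3, 13/3, 10/3)
obs 6: x=3 → posterior Dirichlet(13/4, 11/3, 4/3, 16/3, 10/3)
obs 7: x=1 → posterior Dirichlet(13/4, 14/3, 4/3, 16/3, 10/3)
obs 8: x=3 → posterior Dirichlet(13/4, 14/3, 4/3, 19/3, 10/3)

k = 5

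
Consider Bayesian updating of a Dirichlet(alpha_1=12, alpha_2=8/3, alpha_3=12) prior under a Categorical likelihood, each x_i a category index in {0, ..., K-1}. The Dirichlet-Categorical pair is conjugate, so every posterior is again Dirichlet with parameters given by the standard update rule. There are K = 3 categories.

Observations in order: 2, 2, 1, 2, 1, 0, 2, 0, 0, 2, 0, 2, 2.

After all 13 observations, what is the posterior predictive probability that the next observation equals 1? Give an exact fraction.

obs 1: x=2 → posterior Dirichlet(12, 8/3, 13)
obs 2: x=2 → posterior Dirichlet(12, 8/3, 14)
obs 3: x=1 → posterior Dirichlet(12, 11/3, 14)
obs 4: x=2 → posterior Dirichlet(12, 11/3, 15)
obs 5: x=1 → posterior Dirichlet(12, 14/3, 15)
obs 6: x=0 → posterior Dirichlet(13, 14/3, 15)
obs 7: x=2 → posterior Dirichlet(13, 14/3, 16)
obs 8: x=0 → posterior Dirichlet(14, 14/3, 16)
obs 9: x=0 → posterior Dirichlet(15, 14/3, 16)
obs 10: x=2 → posterior Dirichlet(15, 14/3, 17)
obs 11: x=0 → posterior Dirichlet(16, 14/3, 17)
obs 12: x=2 → posterior Dirichlet(16, 14/3, 18)
obs 13: x=2 → posterior Dirichlet(16, 14/3, 19)

2/17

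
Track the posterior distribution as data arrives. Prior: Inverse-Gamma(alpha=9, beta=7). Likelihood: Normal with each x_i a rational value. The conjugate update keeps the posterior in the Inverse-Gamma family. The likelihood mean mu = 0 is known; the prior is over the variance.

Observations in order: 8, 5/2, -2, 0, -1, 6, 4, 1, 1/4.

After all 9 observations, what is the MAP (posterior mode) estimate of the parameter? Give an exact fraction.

2277/464

obs 1: x=8 → posterior Inverse-Gamma(19/2, 39)
obs 2: x=5/2 → posterior Inverse-Gamma(10, 337/8)
obs 3: x=-2 → posterior Inverse-Gamma(21/2, 353/8)
obs 4: x=0 → posterior Inverse-Gamma(11, 353/8)
obs 5: x=-1 → posterior Inverse-Gamma(23/2, 357/8)
obs 6: x=6 → posterior Inverse-Gamma(12, 501/8)
obs 7: x=4 → posterior Inverse-Gamma(25/2, 565/8)
obs 8: x=1 → posterior Inverse-Gamma(13, 569/8)
obs 9: x=1/4 → posterior Inverse-Gamma(27/2, 2277/32)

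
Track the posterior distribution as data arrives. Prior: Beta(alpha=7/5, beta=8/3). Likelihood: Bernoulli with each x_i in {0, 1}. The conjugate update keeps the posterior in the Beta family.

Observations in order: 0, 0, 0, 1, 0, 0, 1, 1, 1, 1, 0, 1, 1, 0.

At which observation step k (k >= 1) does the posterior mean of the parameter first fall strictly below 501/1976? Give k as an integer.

k = 2

obs 1: x=0 → posterior Beta(7/5, 11/3)
obs 2: x=0 → posterior Beta(7/5, 14/3)
obs 3: x=0 → posterior Beta(7/5, 17/3)
obs 4: x=1 → posterior Beta(12/5, 17/3)
obs 5: x=0 → posterior Beta(12/5, 20/3)
obs 6: x=0 → posterior Beta(12/5, 23/3)
obs 7: x=1 → posterior Beta(17/5, 23/3)
obs 8: x=1 → posterior Beta(22/5, 23/3)
obs 9: x=1 → posterior Beta(27/5, 23/3)
obs 10: x=1 → posterior Beta(32/5, 23/3)
obs 11: x=0 → posterior Beta(32/5, 26/3)
obs 12: x=1 → posterior Beta(37/5, 26/3)
obs 13: x=1 → posterior Beta(42/5, 26/3)
obs 14: x=0 → posterior Beta(42/5, 29/3)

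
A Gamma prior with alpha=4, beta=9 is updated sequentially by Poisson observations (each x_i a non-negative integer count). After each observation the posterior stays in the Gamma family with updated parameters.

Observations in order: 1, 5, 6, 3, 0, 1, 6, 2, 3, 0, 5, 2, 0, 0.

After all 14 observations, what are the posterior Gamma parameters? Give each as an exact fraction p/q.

alpha=38, beta=23

obs 1: x=1 → posterior Gamma(5, 10)
obs 2: x=5 → posterior Gamma(10, 11)
obs 3: x=6 → posterior Gamma(16, 12)
obs 4: x=3 → posterior Gamma(19, 13)
obs 5: x=0 → posterior Gamma(19, 14)
obs 6: x=1 → posterior Gamma(20, 15)
obs 7: x=6 → posterior Gamma(26, 16)
obs 8: x=2 → posterior Gamma(28, 17)
obs 9: x=3 → posterior Gamma(31, 18)
obs 10: x=0 → posterior Gamma(31, 19)
obs 11: x=5 → posterior Gamma(36, 20)
obs 12: x=2 → posterior Gamma(38, 21)
obs 13: x=0 → posterior Gamma(38, 22)
obs 14: x=0 → posterior Gamma(38, 23)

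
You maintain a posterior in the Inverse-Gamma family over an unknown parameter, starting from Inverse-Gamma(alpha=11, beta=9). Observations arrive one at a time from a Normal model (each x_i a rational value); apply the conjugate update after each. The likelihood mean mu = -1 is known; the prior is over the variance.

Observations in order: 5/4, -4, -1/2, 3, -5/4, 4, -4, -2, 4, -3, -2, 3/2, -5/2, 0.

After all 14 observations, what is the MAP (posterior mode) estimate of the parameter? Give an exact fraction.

obs 1: x=5/4 → posterior Inverse-Gamma(23/2, 369/32)
obs 2: x=-4 → posterior Inverse-Gamma(12, 513/32)
obs 3: x=-1/2 → posterior Inverse-Gamma(25/2, 517/32)
obs 4: x=3 → posterior Inverse-Gamma(13, 773/32)
obs 5: x=-5/4 → posterior Inverse-Gamma(27/2, 387/16)
obs 6: x=4 → posterior Inverse-Gamma(14, 587/16)
obs 7: x=-4 → posterior Inverse-Gamma(29/2, 659/16)
obs 8: x=-2 → posterior Inverse-Gamma(15, 667/16)
obs 9: x=4 → posterior Inverse-Gamma(31/2, 867/16)
obs 10: x=-3 → posterior Inverse-Gamma(16, 899/16)
obs 11: x=-2 → posterior Inverse-Gamma(33/2, 907/16)
obs 12: x=3/2 → posterior Inverse-Gamma(17, 957/16)
obs 13: x=-5/2 → posterior Inverse-Gamma(35/2, 975/16)
obs 14: x=0 → posterior Inverse-Gamma(18, 983/16)

983/304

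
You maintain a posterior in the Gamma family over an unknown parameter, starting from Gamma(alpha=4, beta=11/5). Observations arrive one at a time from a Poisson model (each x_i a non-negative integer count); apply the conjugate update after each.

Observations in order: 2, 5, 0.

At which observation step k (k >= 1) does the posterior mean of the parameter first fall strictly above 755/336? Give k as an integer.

obs 1: x=2 → posterior Gamma(6, 16/5)
obs 2: x=5 → posterior Gamma(11, 21/5)
obs 3: x=0 → posterior Gamma(11, 26/5)

k = 2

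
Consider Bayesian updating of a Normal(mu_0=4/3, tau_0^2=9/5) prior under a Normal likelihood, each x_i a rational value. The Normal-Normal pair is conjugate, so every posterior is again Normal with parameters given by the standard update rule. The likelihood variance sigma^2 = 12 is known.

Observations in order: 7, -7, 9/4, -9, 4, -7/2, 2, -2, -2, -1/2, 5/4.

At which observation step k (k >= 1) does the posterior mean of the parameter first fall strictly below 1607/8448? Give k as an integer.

k = 8

obs 1: x=7 → posterior Normal(143/69, 36/23)
obs 2: x=-7 → posterior Normal(40/39, 18/13)
obs 3: x=9/4 → posterior Normal(401/348, 36/29)
obs 4: x=-9 → posterior Normal(77/384, 9/8)
obs 5: x=4 → posterior Normal(221/420, 36/35)
obs 6: x=-7/2 → posterior Normal(5/24, 18/19)
obs 7: x=2 → posterior Normal(167/492, 36/41)
obs 8: x=-2 → posterior Normal(95/528, 9/11)
obs 9: x=-2 → posterior Normal(23/564, 36/47)
obs 10: x=-1/2 → posterior Normal(1/120, 18/25)
obs 11: x=5/4 → posterior Normal(25/318, 36/53)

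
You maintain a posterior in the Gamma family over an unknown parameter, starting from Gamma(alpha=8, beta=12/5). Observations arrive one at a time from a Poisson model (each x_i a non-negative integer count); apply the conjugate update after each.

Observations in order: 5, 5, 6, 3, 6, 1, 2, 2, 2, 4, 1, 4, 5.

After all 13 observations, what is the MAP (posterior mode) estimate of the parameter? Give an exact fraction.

obs 1: x=5 → posterior Gamma(13, 17/5)
obs 2: x=5 → posterior Gamma(18, 22/5)
obs 3: x=6 → posterior Gamma(24, 27/5)
obs 4: x=3 → posterior Gamma(27, 32/5)
obs 5: x=6 → posterior Gamma(33, 37/5)
obs 6: x=1 → posterior Gamma(34, 42/5)
obs 7: x=2 → posterior Gamma(36, 47/5)
obs 8: x=2 → posterior Gamma(38, 52/5)
obs 9: x=2 → posterior Gamma(40, 57/5)
obs 10: x=4 → posterior Gamma(44, 62/5)
obs 11: x=1 → posterior Gamma(45, 67/5)
obs 12: x=4 → posterior Gamma(49, 72/5)
obs 13: x=5 → posterior Gamma(54, 77/5)

265/77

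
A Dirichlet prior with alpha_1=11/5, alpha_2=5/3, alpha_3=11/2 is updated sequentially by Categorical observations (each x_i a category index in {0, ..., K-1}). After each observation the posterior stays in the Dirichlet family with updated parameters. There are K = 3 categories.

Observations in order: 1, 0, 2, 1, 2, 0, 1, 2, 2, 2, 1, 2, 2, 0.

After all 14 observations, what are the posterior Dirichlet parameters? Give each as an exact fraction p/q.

obs 1: x=1 → posterior Dirichlet(11/5, 8/3, 11/2)
obs 2: x=0 → posterior Dirichlet(16/5, 8/3, 11/2)
obs 3: x=2 → posterior Dirichlet(16/5, 8/3, 13/2)
obs 4: x=1 → posterior Dirichlet(16/5, 11/3, 13/2)
obs 5: x=2 → posterior Dirichlet(16/5, 11/3, 15/2)
obs 6: x=0 → posterior Dirichlet(21/5, 11/3, 15/2)
obs 7: x=1 → posterior Dirichlet(21/5, 14/3, 15/2)
obs 8: x=2 → posterior Dirichlet(21/5, 14/3, 17/2)
obs 9: x=2 → posterior Dirichlet(21/5, 14/3, 19/2)
obs 10: x=2 → posterior Dirichlet(21/5, 14/3, 21/2)
obs 11: x=1 → posterior Dirichlet(21/5, 17/3, 21/2)
obs 12: x=2 → posterior Dirichlet(21/5, 17/3, 23/2)
obs 13: x=2 → posterior Dirichlet(21/5, 17/3, 25/2)
obs 14: x=0 → posterior Dirichlet(26/5, 17/3, 25/2)

alpha_1=26/5, alpha_2=17/3, alpha_3=25/2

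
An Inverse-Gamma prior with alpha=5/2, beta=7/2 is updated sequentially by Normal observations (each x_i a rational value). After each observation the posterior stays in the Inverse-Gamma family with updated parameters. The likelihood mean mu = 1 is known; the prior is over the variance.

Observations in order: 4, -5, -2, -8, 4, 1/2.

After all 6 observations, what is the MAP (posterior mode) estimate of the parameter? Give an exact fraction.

605/52

obs 1: x=4 → posterior Inverse-Gamma(3, 8)
obs 2: x=-5 → posterior Inverse-Gamma(7/2, 26)
obs 3: x=-2 → posterior Inverse-Gamma(4, 61/2)
obs 4: x=-8 → posterior Inverse-Gamma(9/2, 71)
obs 5: x=4 → posterior Inverse-Gamma(5, 151/2)
obs 6: x=1/2 → posterior Inverse-Gamma(11/2, 605/8)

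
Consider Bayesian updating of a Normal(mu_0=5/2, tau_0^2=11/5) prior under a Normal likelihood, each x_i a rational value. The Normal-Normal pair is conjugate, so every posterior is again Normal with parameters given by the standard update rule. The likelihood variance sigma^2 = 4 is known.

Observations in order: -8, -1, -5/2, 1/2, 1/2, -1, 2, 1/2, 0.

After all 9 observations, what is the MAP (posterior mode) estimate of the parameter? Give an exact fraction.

obs 1: x=-8 → posterior Normal(-38/31, 44/31)
obs 2: x=-1 → posterior Normal(-7/6, 22/21)
obs 3: x=-5/2 → posterior Normal(-153/106, 44/53)
obs 4: x=1/2 → posterior Normal(-71/64, 11/16)
obs 5: x=1/2 → posterior Normal(-131/150, 44/75)
obs 6: x=-1 → posterior Normal(-153/172, 22/43)
obs 7: x=2 → posterior Normal(-109/194, 44/97)
obs 8: x=1/2 → posterior Normal(-49/108, 11/27)
obs 9: x=0 → posterior Normal(-7/17, 44/119)

-7/17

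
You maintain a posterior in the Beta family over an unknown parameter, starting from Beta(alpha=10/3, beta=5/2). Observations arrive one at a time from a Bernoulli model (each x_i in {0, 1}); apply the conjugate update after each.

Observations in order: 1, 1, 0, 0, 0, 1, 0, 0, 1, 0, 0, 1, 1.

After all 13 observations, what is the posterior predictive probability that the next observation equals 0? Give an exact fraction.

57/113

obs 1: x=1 → posterior Beta(13/3, 5/2)
obs 2: x=1 → posterior Beta(16/3, 5/2)
obs 3: x=0 → posterior Beta(16/3, 7/2)
obs 4: x=0 → posterior Beta(16/3, 9/2)
obs 5: x=0 → posterior Beta(16/3, 11/2)
obs 6: x=1 → posterior Beta(19/3, 11/2)
obs 7: x=0 → posterior Beta(19/3, 13/2)
obs 8: x=0 → posterior Beta(19/3, 15/2)
obs 9: x=1 → posterior Beta(22/3, 15/2)
obs 10: x=0 → posterior Beta(22/3, 17/2)
obs 11: x=0 → posterior Beta(22/3, 19/2)
obs 12: x=1 → posterior Beta(25/3, 19/2)
obs 13: x=1 → posterior Beta(28/3, 19/2)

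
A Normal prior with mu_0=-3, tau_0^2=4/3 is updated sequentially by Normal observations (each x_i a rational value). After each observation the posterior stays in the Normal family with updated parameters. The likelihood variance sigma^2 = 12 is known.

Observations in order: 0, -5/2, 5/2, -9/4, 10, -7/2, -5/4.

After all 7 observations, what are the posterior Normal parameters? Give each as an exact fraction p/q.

obs 1: x=0 → posterior Normal(-27/10, 6/5)
obs 2: x=-5/2 → posterior Normal(-59/22, 12/11)
obs 3: x=5/2 → posterior Normal(-9/4, 1)
obs 4: x=-9/4 → posterior Normal(-9/4, 12/13)
obs 5: x=10 → posterior Normal(-11/8, 6/7)
obs 6: x=-7/2 → posterior Normal(-91/60, 4/5)
obs 7: x=-5/4 → posterior Normal(-3/2, 3/4)

mu_0=-3/2, tau_0^2=3/4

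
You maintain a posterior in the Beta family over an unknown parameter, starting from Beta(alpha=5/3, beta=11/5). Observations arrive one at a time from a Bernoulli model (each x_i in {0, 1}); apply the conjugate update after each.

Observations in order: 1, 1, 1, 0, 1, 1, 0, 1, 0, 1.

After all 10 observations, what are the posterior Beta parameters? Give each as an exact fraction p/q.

alpha=26/3, beta=26/5

obs 1: x=1 → posterior Beta(8/3, 11/5)
obs 2: x=1 → posterior Beta(11/3, 11/5)
obs 3: x=1 → posterior Beta(14/3, 11/5)
obs 4: x=0 → posterior Beta(14/3, 16/5)
obs 5: x=1 → posterior Beta(17/3, 16/5)
obs 6: x=1 → posterior Beta(20/3, 16/5)
obs 7: x=0 → posterior Beta(20/3, 21/5)
obs 8: x=1 → posterior Beta(23/3, 21/5)
obs 9: x=0 → posterior Beta(23/3, 26/5)
obs 10: x=1 → posterior Beta(26/3, 26/5)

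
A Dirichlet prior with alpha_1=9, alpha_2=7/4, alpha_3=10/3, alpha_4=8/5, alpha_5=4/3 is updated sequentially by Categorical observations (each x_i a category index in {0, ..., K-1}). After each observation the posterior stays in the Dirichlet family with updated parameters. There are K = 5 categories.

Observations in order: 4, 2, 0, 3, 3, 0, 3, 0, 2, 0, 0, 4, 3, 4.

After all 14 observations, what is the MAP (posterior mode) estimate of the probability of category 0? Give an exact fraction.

780/1561

obs 1: x=4 → posterior Dirichlet(9, 7/4, 10/3, 8/5, 7/3)
obs 2: x=2 → posterior Dirichlet(9, 7/4, 13/3, 8/5, 7/3)
obs 3: x=0 → posterior Dirichlet(10, 7/4, 13/3, 8/5, 7/3)
obs 4: x=3 → posterior Dirichlet(10, 7/4, 13/3, 13/5, 7/3)
obs 5: x=3 → posterior Dirichlet(10, 7/4, 13/3, 18/5, 7/3)
obs 6: x=0 → posterior Dirichlet(11, 7/4, 13/3, 18/5, 7/3)
obs 7: x=3 → posterior Dirichlet(11, 7/4, 13/3, 23/5, 7/3)
obs 8: x=0 → posterior Dirichlet(12, 7/4, 13/3, 23/5, 7/3)
obs 9: x=2 → posterior Dirichlet(12, 7/4, 16/3, 23/5, 7/3)
obs 10: x=0 → posterior Dirichlet(13, 7/4, 16/3, 23/5, 7/3)
obs 11: x=0 → posterior Dirichlet(14, 7/4, 16/3, 23/5, 7/3)
obs 12: x=4 → posterior Dirichlet(14, 7/4, 16/3, 23/5, 10/3)
obs 13: x=3 → posterior Dirichlet(14, 7/4, 16/3, 28/5, 10/3)
obs 14: x=4 → posterior Dirichlet(14, 7/4, 16/3, 28/5, 13/3)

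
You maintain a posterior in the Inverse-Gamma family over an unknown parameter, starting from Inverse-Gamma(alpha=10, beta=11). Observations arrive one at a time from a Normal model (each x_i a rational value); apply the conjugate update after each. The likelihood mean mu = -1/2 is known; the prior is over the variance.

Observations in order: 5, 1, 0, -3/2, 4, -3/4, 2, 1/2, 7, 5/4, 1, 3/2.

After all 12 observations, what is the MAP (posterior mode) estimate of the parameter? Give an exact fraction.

1191/272

obs 1: x=5 → posterior Inverse-Gamma(21/2, 209/8)
obs 2: x=1 → posterior Inverse-Gamma(11, 109/4)
obs 3: x=0 → posterior Inverse-Gamma(23/2, 219/8)
obs 4: x=-3/2 → posterior Inverse-Gamma(12, 223/8)
obs 5: x=4 → posterior Inverse-Gamma(25/2, 38)
obs 6: x=-3/4 → posterior Inverse-Gamma(13, 1217/32)
obs 7: x=2 → posterior Inverse-Gamma(27/2, 1317/32)
obs 8: x=1/2 → posterior Inverse-Gamma(14, 1333/32)
obs 9: x=7 → posterior Inverse-Gamma(29/2, 2233/32)
obs 10: x=5/4 → posterior Inverse-Gamma(15, 1141/16)
obs 11: x=1 → posterior Inverse-Gamma(31/2, 1159/16)
obs 12: x=3/2 → posterior Inverse-Gamma(16, 1191/16)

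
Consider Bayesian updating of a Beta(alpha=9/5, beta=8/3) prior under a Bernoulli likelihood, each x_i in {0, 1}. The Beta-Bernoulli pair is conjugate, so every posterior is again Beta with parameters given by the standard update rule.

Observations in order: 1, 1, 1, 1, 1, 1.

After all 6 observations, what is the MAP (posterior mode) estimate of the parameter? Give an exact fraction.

102/127

obs 1: x=1 → posterior Beta(14/5, 8/3)
obs 2: x=1 → posterior Beta(19/5, 8/3)
obs 3: x=1 → posterior Beta(24/5, 8/3)
obs 4: x=1 → posterior Beta(29/5, 8/3)
obs 5: x=1 → posterior Beta(34/5, 8/3)
obs 6: x=1 → posterior Beta(39/5, 8/3)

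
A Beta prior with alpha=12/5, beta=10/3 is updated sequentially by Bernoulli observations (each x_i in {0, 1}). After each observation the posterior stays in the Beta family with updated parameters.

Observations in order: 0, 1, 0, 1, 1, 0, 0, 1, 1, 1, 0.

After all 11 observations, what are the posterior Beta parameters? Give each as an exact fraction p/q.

alpha=42/5, beta=25/3

obs 1: x=0 → posterior Beta(12/5, 13/3)
obs 2: x=1 → posterior Beta(17/5, 13/3)
obs 3: x=0 → posterior Beta(17/5, 16/3)
obs 4: x=1 → posterior Beta(22/5, 16/3)
obs 5: x=1 → posterior Beta(27/5, 16/3)
obs 6: x=0 → posterior Beta(27/5, 19/3)
obs 7: x=0 → posterior Beta(27/5, 22/3)
obs 8: x=1 → posterior Beta(32/5, 22/3)
obs 9: x=1 → posterior Beta(37/5, 22/3)
obs 10: x=1 → posterior Beta(42/5, 22/3)
obs 11: x=0 → posterior Beta(42/5, 25/3)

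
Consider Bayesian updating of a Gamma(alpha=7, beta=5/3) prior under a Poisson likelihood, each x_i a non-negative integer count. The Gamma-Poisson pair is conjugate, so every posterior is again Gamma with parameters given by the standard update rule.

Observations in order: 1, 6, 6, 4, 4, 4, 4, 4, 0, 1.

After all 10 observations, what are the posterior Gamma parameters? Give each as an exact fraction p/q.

alpha=41, beta=35/3

obs 1: x=1 → posterior Gamma(8, 8/3)
obs 2: x=6 → posterior Gamma(14, 11/3)
obs 3: x=6 → posterior Gamma(20, 14/3)
obs 4: x=4 → posterior Gamma(24, 17/3)
obs 5: x=4 → posterior Gamma(28, 20/3)
obs 6: x=4 → posterior Gamma(32, 23/3)
obs 7: x=4 → posterior Gamma(36, 26/3)
obs 8: x=4 → posterior Gamma(40, 29/3)
obs 9: x=0 → posterior Gamma(40, 32/3)
obs 10: x=1 → posterior Gamma(41, 35/3)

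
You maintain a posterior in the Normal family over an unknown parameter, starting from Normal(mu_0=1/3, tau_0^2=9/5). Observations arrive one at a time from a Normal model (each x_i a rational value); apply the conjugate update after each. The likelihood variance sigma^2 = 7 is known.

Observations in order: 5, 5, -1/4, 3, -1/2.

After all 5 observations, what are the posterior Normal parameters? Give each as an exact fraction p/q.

obs 1: x=5 → posterior Normal(85/66, 63/44)
obs 2: x=5 → posterior Normal(305/159, 63/53)
obs 3: x=-1/4 → posterior Normal(1193/744, 63/62)
obs 4: x=3 → posterior Normal(1517/852, 63/71)
obs 5: x=-1/2 → posterior Normal(1463/960, 63/80)

mu_0=1463/960, tau_0^2=63/80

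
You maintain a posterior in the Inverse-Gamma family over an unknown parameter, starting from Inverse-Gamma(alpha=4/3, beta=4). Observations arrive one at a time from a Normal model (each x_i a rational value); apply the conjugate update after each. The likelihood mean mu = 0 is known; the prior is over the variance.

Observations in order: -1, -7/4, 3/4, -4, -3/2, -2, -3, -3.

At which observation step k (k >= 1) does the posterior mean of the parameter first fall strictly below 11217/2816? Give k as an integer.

obs 1: x=-1 → posterior Inverse-Gamma(11/6, 9/2)
obs 2: x=-7/4 → posterior Inverse-Gamma(7/3, 193/32)
obs 3: x=3/4 → posterior Inverse-Gamma(17/6, 101/16)
obs 4: x=-4 → posterior Inverse-Gamma(10/3, 229/16)
obs 5: x=-3/2 → posterior Inverse-Gamma(23/6, 247/16)
obs 6: x=-2 → posterior Inverse-Gamma(13/3, 279/16)
obs 7: x=-3 → posterior Inverse-Gamma(29/6, 351/16)
obs 8: x=-3 → posterior Inverse-Gamma(16/3, 423/16)

k = 3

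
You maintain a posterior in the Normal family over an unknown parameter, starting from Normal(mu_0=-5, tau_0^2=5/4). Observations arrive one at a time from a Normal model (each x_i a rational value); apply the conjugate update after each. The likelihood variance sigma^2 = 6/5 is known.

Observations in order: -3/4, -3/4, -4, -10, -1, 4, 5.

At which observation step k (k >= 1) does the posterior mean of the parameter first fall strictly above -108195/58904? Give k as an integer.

obs 1: x=-3/4 → posterior Normal(-555/196, 30/49)
obs 2: x=-3/4 → posterior Normal(-315/148, 15/37)
obs 3: x=-4 → posterior Normal(-515/198, 10/33)
obs 4: x=-10 → posterior Normal(-1015/248, 15/62)
obs 5: x=-1 → posterior Normal(-1065/298, 30/149)
obs 6: x=4 → posterior Normal(-865/348, 5/29)
obs 7: x=5 → posterior Normal(-615/398, 30/199)

k = 7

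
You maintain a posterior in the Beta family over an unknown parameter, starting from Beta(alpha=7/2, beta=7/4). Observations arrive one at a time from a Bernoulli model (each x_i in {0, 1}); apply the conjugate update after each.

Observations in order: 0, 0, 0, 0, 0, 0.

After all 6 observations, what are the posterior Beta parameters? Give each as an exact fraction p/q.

alpha=7/2, beta=31/4

obs 1: x=0 → posterior Beta(7/2, 11/4)
obs 2: x=0 → posterior Beta(7/2, 15/4)
obs 3: x=0 → posterior Beta(7/2, 19/4)
obs 4: x=0 → posterior Beta(7/2, 23/4)
obs 5: x=0 → posterior Beta(7/2, 27/4)
obs 6: x=0 → posterior Beta(7/2, 31/4)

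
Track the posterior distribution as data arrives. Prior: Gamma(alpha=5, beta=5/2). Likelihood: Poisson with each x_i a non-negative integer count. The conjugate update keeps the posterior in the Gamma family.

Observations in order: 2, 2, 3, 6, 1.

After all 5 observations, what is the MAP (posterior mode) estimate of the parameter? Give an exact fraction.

12/5

obs 1: x=2 → posterior Gamma(7, 7/2)
obs 2: x=2 → posterior Gamma(9, 9/2)
obs 3: x=3 → posterior Gamma(12, 11/2)
obs 4: x=6 → posterior Gamma(18, 13/2)
obs 5: x=1 → posterior Gamma(19, 15/2)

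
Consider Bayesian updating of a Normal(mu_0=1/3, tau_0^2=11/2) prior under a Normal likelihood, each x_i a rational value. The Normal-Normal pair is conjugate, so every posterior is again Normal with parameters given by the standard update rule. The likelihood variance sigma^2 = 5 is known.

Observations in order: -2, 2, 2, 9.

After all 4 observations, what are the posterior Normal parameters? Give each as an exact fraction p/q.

obs 1: x=-2 → posterior Normal(-8/9, 55/21)
obs 2: x=2 → posterior Normal(5/48, 55/32)
obs 3: x=2 → posterior Normal(76/129, 55/43)
obs 4: x=9 → posterior Normal(373/162, 55/54)

mu_0=373/162, tau_0^2=55/54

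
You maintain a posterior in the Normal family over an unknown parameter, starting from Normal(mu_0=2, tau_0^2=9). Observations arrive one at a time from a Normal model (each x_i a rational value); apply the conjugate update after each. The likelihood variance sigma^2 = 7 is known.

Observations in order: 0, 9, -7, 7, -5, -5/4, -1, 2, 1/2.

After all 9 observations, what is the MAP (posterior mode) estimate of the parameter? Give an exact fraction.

obs 1: x=0 → posterior Normal(7/8, 63/16)
obs 2: x=9 → posterior Normal(19/5, 63/25)
obs 3: x=-7 → posterior Normal(16/17, 63/34)
obs 4: x=7 → posterior Normal(95/43, 63/43)
obs 5: x=-5 → posterior Normal(25/26, 63/52)
obs 6: x=-5/4 → posterior Normal(155/244, 63/61)
obs 7: x=-1 → posterior Normal(17/40, 9/10)
obs 8: x=2 → posterior Normal(191/316, 63/79)
obs 9: x=1/2 → posterior Normal(19/32, 63/88)

19/32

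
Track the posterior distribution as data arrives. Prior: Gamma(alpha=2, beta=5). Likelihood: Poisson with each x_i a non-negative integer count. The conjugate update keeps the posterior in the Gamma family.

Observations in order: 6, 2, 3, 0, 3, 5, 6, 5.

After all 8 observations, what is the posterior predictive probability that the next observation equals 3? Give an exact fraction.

82799722326269210582906566931822847547/406753473598629595256563012956986540032

obs 1: x=6 → posterior Gamma(8, 6)
obs 2: x=2 → posterior Gamma(10, 7)
obs 3: x=3 → posterior Gamma(13, 8)
obs 4: x=0 → posterior Gamma(13, 9)
obs 5: x=3 → posterior Gamma(16, 10)
obs 6: x=5 → posterior Gamma(21, 11)
obs 7: x=6 → posterior Gamma(27, 12)
obs 8: x=5 → posterior Gamma(32, 13)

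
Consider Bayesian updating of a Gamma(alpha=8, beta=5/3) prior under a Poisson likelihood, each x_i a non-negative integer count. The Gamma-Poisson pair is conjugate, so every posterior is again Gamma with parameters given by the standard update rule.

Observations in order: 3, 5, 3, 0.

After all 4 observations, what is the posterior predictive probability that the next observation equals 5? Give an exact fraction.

obs 1: x=3 → posterior Gamma(11, 8/3)
obs 2: x=5 → posterior Gamma(16, 11/3)
obs 3: x=3 → posterior Gamma(19, 14/3)
obs 4: x=0 → posterior Gamma(19, 17/3)

1954825258373826633936989865171/16777216000000000000000000000000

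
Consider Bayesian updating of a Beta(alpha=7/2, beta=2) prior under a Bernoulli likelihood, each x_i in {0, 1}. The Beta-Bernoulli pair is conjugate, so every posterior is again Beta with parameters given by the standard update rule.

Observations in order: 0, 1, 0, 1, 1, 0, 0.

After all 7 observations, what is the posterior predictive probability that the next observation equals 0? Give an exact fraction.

12/25

obs 1: x=0 → posterior Beta(7/2, 3)
obs 2: x=1 → posterior Beta(9/2, 3)
obs 3: x=0 → posterior Beta(9/2, 4)
obs 4: x=1 → posterior Beta(11/2, 4)
obs 5: x=1 → posterior Beta(13/2, 4)
obs 6: x=0 → posterior Beta(13/2, 5)
obs 7: x=0 → posterior Beta(13/2, 6)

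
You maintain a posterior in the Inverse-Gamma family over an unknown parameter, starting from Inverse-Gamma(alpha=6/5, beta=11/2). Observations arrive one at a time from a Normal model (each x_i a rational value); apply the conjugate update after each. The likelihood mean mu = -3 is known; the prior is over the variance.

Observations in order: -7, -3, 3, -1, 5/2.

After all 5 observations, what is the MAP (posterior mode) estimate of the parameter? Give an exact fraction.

1945/188

obs 1: x=-7 → posterior Inverse-Gamma(17/10, 27/2)
obs 2: x=-3 → posterior Inverse-Gamma(11/5, 27/2)
obs 3: x=3 → posterior Inverse-Gamma(27/10, 63/2)
obs 4: x=-1 → posterior Inverse-Gamma(16/5, 67/2)
obs 5: x=5/2 → posterior Inverse-Gamma(37/10, 389/8)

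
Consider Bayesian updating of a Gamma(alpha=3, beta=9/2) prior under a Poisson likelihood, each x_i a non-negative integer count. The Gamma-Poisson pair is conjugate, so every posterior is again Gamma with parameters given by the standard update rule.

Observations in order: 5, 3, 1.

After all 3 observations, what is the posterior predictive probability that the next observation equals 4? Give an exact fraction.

obs 1: x=5 → posterior Gamma(8, 11/2)
obs 2: x=3 → posterior Gamma(11, 13/2)
obs 3: x=1 → posterior Gamma(12, 15/2)

2833660019531250000/48661191875666868481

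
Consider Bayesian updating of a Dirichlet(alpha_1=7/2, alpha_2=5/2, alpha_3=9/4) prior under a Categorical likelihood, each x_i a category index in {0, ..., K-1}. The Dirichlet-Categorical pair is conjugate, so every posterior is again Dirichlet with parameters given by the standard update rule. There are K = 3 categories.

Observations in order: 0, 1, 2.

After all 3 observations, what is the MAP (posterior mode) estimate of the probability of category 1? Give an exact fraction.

obs 1: x=0 → posterior Dirichlet(9/2, 5/2, 9/4)
obs 2: x=1 → posterior Dirichlet(9/2, 7/2, 9/4)
obs 3: x=2 → posterior Dirichlet(9/2, 7/2, 13/4)

10/33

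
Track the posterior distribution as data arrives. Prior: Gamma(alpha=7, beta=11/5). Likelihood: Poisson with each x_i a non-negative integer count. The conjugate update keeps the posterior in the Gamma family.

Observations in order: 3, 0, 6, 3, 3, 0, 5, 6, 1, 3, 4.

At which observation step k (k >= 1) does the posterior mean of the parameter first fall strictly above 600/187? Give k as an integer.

obs 1: x=3 → posterior Gamma(10, 16/5)
obs 2: x=0 → posterior Gamma(10, 21/5)
obs 3: x=6 → posterior Gamma(16, 26/5)
obs 4: x=3 → posterior Gamma(19, 31/5)
obs 5: x=3 → posterior Gamma(22, 36/5)
obs 6: x=0 → posterior Gamma(22, 41/5)
obs 7: x=5 → posterior Gamma(27, 46/5)
obs 8: x=6 → posterior Gamma(33, 51/5)
obs 9: x=1 → posterior Gamma(34, 56/5)
obs 10: x=3 → posterior Gamma(37, 61/5)
obs 11: x=4 → posterior Gamma(41, 66/5)

k = 8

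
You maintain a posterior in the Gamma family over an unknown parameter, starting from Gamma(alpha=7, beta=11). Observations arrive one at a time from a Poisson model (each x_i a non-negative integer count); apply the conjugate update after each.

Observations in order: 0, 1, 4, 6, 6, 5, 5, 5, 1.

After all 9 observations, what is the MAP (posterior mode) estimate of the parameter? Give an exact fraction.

obs 1: x=0 → posterior Gamma(7, 12)
obs 2: x=1 → posterior Gamma(8, 13)
obs 3: x=4 → posterior Gamma(12, 14)
obs 4: x=6 → posterior Gamma(18, 15)
obs 5: x=6 → posterior Gamma(24, 16)
obs 6: x=5 → posterior Gamma(29, 17)
obs 7: x=5 → posterior Gamma(34, 18)
obs 8: x=5 → posterior Gamma(39, 19)
obs 9: x=1 → posterior Gamma(40, 20)

39/20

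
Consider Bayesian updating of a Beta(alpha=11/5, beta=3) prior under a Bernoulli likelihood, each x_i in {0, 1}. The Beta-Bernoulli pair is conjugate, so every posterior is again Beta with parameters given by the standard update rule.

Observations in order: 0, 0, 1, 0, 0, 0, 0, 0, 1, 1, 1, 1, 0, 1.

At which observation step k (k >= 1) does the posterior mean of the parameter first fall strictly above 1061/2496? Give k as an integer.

obs 1: x=0 → posterior Beta(11/5, 4)
obs 2: x=0 → posterior Beta(11/5, 5)
obs 3: x=1 → posterior Beta(16/5, 5)
obs 4: x=0 → posterior Beta(16/5, 6)
obs 5: x=0 → posterior Beta(16/5, 7)
obs 6: x=0 → posterior Beta(16/5, 8)
obs 7: x=0 → posterior Beta(16/5, 9)
obs 8: x=0 → posterior Beta(16/5, 10)
obs 9: x=1 → posterior Beta(21/5, 10)
obs 10: x=1 → posterior Beta(26/5, 10)
obs 11: x=1 → posterior Beta(31/5, 10)
obs 12: x=1 → posterior Beta(36/5, 10)
obs 13: x=0 → posterior Beta(36/5, 11)
obs 14: x=1 → posterior Beta(41/5, 11)

k = 14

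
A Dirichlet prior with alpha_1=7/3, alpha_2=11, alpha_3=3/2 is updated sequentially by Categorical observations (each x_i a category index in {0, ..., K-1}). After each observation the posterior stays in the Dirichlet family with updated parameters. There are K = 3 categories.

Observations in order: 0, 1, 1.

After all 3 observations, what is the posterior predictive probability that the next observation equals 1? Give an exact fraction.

78/107

obs 1: x=0 → posterior Dirichlet(10/3, 11, 3/2)
obs 2: x=1 → posterior Dirichlet(10/3, 12, 3/2)
obs 3: x=1 → posterior Dirichlet(10/3, 13, 3/2)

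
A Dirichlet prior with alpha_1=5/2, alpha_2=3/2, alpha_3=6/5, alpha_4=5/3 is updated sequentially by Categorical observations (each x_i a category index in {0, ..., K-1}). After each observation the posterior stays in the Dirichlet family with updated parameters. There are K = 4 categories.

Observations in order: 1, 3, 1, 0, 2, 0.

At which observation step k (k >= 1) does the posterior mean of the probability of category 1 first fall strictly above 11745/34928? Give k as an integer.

obs 1: x=1 → posterior Dirichlet(5/2, 5/2, 6/5, 5/3)
obs 2: x=3 → posterior Dirichlet(5/2, 5/2, 6/5, 8/3)
obs 3: x=1 → posterior Dirichlet(5/2, 7/2, 6/5, 8/3)
obs 4: x=0 → posterior Dirichlet(7/2, 7/2, 6/5, 8/3)
obs 5: x=2 → posterior Dirichlet(7/2, 7/2, 11/5, 8/3)
obs 6: x=0 → posterior Dirichlet(9/2, 7/2, 11/5, 8/3)

k = 3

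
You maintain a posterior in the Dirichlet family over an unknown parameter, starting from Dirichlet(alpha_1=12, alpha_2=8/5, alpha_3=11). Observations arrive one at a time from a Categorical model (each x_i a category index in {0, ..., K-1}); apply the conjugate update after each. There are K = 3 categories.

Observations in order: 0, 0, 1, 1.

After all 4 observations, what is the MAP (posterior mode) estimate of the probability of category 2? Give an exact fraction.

25/64

obs 1: x=0 → posterior Dirichlet(13, 8/5, 11)
obs 2: x=0 → posterior Dirichlet(14, 8/5, 11)
obs 3: x=1 → posterior Dirichlet(14, 13/5, 11)
obs 4: x=1 → posterior Dirichlet(14, 18/5, 11)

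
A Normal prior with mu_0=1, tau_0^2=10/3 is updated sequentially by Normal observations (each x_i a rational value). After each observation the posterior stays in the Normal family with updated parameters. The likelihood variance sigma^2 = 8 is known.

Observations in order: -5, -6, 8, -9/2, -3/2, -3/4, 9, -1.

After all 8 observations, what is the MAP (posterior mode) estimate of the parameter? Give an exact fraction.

1/16

obs 1: x=-5 → posterior Normal(-13/17, 40/17)
obs 2: x=-6 → posterior Normal(-43/22, 20/11)
obs 3: x=8 → posterior Normal(-1/9, 40/27)
obs 4: x=-9/2 → posterior Normal(-51/64, 5/4)
obs 5: x=-3/2 → posterior Normal(-33/37, 40/37)
obs 6: x=-3/4 → posterior Normal(-7/8, 20/21)
obs 7: x=9 → posterior Normal(33/188, 40/47)
obs 8: x=-1 → posterior Normal(1/16, 10/13)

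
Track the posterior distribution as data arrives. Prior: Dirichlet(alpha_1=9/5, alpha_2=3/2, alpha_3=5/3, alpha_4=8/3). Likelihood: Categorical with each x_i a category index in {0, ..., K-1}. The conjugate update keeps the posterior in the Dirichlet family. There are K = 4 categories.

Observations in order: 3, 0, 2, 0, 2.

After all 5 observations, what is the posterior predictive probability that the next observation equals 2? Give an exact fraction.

110/379

obs 1: x=3 → posterior Dirichlet(9/5, 3/2, 5/3, 11/3)
obs 2: x=0 → posterior Dirichlet(14/5, 3/2, 5/3, 11/3)
obs 3: x=2 → posterior Dirichlet(14/5, 3/2, 8/3, 11/3)
obs 4: x=0 → posterior Dirichlet(19/5, 3/2, 8/3, 11/3)
obs 5: x=2 → posterior Dirichlet(19/5, 3/2, 11/3, 11/3)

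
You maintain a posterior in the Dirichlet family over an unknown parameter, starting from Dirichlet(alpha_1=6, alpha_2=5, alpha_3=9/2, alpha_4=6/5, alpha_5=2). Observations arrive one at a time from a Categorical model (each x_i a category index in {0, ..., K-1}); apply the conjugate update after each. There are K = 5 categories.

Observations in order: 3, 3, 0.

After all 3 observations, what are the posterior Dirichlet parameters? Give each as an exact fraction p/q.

obs 1: x=3 → posterior Dirichlet(6, 5, 9/2, 11/5, 2)
obs 2: x=3 → posterior Dirichlet(6, 5, 9/2, 16/5, 2)
obs 3: x=0 → posterior Dirichlet(7, 5, 9/2, 16/5, 2)

alpha_1=7, alpha_2=5, alpha_3=9/2, alpha_4=16/5, alpha_5=2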